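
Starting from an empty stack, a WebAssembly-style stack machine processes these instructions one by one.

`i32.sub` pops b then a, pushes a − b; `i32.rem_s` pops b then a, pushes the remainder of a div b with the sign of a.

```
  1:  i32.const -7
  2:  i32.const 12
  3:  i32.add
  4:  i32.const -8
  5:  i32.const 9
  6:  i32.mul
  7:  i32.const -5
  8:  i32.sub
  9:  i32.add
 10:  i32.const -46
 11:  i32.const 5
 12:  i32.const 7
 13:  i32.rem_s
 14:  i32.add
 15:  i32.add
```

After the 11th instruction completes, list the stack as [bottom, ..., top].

[-62, -46, 5]

i32.const -7  → -7
i32.const 12  → -7 12
i32.add       → 5
i32.const -8  → 5 -8
i32.const 9   → 5 -8 9
i32.mul       → 5 -72
i32.const -5  → 5 -72 -5
i32.sub       → 5 -67
i32.add       → -62
i32.const -46 → -62 -46
i32.const 5   → -62 -46 5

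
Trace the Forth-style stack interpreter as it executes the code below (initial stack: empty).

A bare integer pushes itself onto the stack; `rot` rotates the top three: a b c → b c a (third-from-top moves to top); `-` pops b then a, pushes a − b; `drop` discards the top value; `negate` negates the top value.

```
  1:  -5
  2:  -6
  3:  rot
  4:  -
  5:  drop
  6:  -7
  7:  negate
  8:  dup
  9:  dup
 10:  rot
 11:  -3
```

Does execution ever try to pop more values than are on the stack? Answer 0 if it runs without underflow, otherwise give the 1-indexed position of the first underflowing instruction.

3

-5 → [-5]
-6 → [-5, -6]
rot  — needs 3 operands, stack has 2 → underflow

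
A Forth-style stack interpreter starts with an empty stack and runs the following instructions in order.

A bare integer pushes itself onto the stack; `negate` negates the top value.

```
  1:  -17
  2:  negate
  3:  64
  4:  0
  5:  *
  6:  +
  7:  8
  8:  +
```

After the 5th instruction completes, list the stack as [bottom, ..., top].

[17, 0]

-17     -17
negate  17
64      17 64
0       17 64 0
*       17 0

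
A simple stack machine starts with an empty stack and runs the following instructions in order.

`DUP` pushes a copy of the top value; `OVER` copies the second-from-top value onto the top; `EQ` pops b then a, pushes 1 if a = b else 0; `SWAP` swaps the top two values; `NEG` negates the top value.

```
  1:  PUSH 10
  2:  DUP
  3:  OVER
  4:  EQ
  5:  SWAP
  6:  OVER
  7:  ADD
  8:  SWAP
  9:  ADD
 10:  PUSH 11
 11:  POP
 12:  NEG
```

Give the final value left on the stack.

-12

PUSH 10  10
DUP      10 10
OVER     10 10 10
EQ       10 1
SWAP     1 10
OVER     1 10 1
ADD      1 11
SWAP     11 1
ADD      12
PUSH 11  12 11
POP      12
NEG      -12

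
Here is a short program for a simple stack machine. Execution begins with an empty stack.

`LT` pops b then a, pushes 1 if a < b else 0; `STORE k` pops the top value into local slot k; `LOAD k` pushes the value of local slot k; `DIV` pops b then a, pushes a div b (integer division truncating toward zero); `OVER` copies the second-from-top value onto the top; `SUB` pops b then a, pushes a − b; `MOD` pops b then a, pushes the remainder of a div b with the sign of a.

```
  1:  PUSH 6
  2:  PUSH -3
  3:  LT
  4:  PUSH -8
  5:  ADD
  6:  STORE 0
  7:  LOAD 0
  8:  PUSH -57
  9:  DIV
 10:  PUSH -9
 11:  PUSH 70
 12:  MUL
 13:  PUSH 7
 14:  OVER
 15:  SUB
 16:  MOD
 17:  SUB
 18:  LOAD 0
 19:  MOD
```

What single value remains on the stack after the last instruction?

6

PUSH 6   : 6
PUSH -3  : 6 -3
LT       : 0
PUSH -8  : 0 -8
ADD      : -8
STORE 0  : (empty)
LOAD 0   : -8
PUSH -57 : -8 -57
DIV      : 0
PUSH -9  : 0 -9
PUSH 70  : 0 -9 70
MUL      : 0 -630
PUSH 7   : 0 -630 7
OVER     : 0 -630 7 -630
SUB      : 0 -630 637
MOD      : 0 -630
SUB      : 630
LOAD 0   : 630 -8
MOD      : 6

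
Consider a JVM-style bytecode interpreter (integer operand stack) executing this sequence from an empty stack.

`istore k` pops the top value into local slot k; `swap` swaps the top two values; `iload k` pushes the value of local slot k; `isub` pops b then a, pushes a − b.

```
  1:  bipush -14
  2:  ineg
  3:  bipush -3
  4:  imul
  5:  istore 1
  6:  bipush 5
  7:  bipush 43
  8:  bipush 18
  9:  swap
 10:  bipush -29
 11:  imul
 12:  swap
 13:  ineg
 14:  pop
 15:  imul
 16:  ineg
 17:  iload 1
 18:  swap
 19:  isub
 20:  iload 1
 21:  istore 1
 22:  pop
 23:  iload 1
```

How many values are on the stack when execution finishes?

1

bipush -14 -> -14
ineg       -> 14
bipush -3  -> 14 -3
imul       -> -42
istore 1   -> (empty)
bipush 5   -> 5
bipush 43  -> 5 43
bipush 18  -> 5 43 18
swap       -> 5 18 43
bipush -29 -> 5 18 43 -29
imul       -> 5 18 -1247
swap       -> 5 -1247 18
ineg       -> 5 -1247 -18
pop        -> 5 -1247
imul       -> -6235
ineg       -> 6235
iload 1    -> 6235 -42
swap       -> -42 6235
isub       -> -6277
iload 1    -> -6277 -42
istore 1   -> -6277
pop        -> (empty)
iload 1    -> -42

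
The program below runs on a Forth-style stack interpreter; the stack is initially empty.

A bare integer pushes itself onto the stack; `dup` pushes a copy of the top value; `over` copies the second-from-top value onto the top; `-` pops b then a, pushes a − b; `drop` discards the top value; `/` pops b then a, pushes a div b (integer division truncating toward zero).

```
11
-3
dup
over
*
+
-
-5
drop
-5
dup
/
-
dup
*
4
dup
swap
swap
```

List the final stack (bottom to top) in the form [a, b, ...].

[16, 4, 4]

11    [11]
-3    [11, -3]
dup   [11, -3, -3]
over  [11, -3, -3, -3]
*     [11, -3, 9]
+     [11, 6]
-     [5]
-5    [5, -5]
drop  [5]
-5    [5, -5]
dup   [5, -5, -5]
/     [5, 1]
-     [4]
dup   [4, 4]
*     [16]
4     [16, 4]
dup   [16, 4, 4]
swap  [16, 4, 4]
swap  [16, 4, 4]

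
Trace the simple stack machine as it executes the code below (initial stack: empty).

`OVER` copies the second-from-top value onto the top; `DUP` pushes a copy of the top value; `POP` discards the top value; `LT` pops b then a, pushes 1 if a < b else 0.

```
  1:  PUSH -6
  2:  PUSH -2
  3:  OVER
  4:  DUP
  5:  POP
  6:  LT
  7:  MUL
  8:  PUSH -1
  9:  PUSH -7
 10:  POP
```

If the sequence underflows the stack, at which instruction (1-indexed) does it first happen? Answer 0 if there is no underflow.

0

PUSH -6  -6
PUSH -2  -6 -2
OVER     -6 -2 -6
DUP      -6 -2 -6 -6
POP      -6 -2 -6
LT       -6 0
MUL      0
PUSH -1  0 -1
PUSH -7  0 -1 -7
POP      0 -1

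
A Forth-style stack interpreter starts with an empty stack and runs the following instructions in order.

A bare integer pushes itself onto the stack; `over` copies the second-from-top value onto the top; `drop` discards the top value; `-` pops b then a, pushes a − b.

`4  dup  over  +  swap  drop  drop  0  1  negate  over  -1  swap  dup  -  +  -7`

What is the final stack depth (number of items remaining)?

4

4       4
dup     4 4
over    4 4 4
+       4 8
swap    8 4
drop    8
drop    (empty)
0       0
1       0 1
negate  0 -1
over    0 -1 0
-1      0 -1 0 -1
swap    0 -1 -1 0
dup     0 -1 -1 0 0
-       0 -1 -1 0
+       0 -1 -1
-7      0 -1 -1 -7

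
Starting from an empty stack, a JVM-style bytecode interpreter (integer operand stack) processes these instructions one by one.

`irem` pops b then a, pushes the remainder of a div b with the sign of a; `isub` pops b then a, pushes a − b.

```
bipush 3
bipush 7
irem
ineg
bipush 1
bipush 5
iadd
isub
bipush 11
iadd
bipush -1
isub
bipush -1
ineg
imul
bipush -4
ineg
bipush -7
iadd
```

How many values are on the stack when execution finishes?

2

bipush 3  : 3
bipush 7  : 3 7
irem      : 3
ineg      : -3
bipush 1  : -3 1
bipush 5  : -3 1 5
iadd      : -3 6
isub      : -9
bipush 11 : -9 11
iadd      : 2
bipush -1 : 2 -1
isub      : 3
bipush -1 : 3 -1
ineg      : 3 1
imul      : 3
bipush -4 : 3 -4
ineg      : 3 4
bipush -7 : 3 4 -7
iadd      : 3 -3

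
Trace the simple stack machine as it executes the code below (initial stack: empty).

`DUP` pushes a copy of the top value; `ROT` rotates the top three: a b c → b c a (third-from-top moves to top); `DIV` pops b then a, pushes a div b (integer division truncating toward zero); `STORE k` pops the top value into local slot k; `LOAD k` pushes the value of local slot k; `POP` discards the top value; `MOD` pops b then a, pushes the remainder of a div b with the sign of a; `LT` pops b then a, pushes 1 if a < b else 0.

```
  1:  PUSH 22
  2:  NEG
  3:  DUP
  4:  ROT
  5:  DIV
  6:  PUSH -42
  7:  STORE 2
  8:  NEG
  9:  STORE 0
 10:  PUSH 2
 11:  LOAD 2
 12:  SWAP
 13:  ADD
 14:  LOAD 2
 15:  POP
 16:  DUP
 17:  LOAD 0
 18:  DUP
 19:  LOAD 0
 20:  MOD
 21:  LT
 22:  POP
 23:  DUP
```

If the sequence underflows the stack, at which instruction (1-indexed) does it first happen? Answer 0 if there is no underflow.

PUSH 22 → [22]
NEG     → [-22]
DUP     → [-22, -22]
ROT  — needs 3 operands, stack has 2 → underflow

4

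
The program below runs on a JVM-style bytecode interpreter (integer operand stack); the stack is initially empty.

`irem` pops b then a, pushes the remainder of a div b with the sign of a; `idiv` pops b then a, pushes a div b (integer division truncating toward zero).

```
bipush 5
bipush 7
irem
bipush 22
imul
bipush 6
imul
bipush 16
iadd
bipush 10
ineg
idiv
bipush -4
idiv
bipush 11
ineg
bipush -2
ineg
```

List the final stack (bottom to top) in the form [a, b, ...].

bipush 5  : [5]
bipush 7  : [5, 7]
irem      : [5]
bipush 22 : [5, 22]
imul      : [110]
bipush 6  : [110, 6]
imul      : [660]
bipush 16 : [660, 16]
iadd      : [676]
bipush 10 : [676, 10]
ineg      : [676, -10]
idiv      : [-67]
bipush -4 : [-67, -4]
idiv      : [16]
bipush 11 : [16, 11]
ineg      : [16, -11]
bipush -2 : [16, -11, -2]
ineg      : [16, -11, 2]

[16, -11, 2]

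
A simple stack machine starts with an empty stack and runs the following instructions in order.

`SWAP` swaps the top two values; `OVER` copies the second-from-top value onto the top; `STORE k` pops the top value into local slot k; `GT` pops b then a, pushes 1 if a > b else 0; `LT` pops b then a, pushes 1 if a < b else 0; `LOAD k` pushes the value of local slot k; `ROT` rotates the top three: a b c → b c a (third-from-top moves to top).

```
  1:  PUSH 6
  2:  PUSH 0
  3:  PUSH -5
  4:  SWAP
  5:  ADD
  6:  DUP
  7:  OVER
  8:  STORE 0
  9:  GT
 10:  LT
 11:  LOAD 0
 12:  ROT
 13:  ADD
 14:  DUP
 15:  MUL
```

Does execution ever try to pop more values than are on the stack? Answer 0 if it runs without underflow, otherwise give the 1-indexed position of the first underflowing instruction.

PUSH 6  -> [6]
PUSH 0  -> [6, 0]
PUSH -5 -> [6, 0, -5]
SWAP    -> [6, -5, 0]
ADD     -> [6, -5]
DUP     -> [6, -5, -5]
OVER    -> [6, -5, -5, -5]
STORE 0 -> [6, -5, -5]
GT      -> [6, 0]
LT      -> [0]
LOAD 0  -> [0, -5]
ROT  — needs 3 operands, stack has 2 → underflow

12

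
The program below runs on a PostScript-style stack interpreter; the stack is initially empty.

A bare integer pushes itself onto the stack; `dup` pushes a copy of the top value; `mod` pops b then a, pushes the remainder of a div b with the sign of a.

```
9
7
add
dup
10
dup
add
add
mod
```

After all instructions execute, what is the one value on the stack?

9   -> [9]
7   -> [9, 7]
add -> [16]
dup -> [16, 16]
10  -> [16, 16, 10]
dup -> [16, 16, 10, 10]
add -> [16, 16, 20]
add -> [16, 36]
mod -> [16]

16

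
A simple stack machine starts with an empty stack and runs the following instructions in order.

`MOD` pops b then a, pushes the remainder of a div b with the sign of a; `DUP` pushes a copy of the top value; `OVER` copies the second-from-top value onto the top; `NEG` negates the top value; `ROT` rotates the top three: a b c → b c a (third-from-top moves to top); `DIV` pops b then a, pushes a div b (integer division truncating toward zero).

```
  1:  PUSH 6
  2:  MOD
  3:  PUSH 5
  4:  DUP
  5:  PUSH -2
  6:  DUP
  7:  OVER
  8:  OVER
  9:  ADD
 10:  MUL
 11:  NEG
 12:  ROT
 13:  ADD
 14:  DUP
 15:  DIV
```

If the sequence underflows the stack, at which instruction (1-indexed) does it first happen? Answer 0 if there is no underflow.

2

PUSH 6 -> 6
MOD  — needs 2 operands, stack has 1 → underflow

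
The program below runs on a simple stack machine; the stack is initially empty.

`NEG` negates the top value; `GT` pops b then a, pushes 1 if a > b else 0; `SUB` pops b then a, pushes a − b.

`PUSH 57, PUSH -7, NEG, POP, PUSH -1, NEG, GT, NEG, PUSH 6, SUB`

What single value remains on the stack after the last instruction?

PUSH 57  57
PUSH -7  57 -7
NEG      57 7
POP      57
PUSH -1  57 -1
NEG      57 1
GT       1
NEG      -1
PUSH 6   -1 6
SUB      -7

-7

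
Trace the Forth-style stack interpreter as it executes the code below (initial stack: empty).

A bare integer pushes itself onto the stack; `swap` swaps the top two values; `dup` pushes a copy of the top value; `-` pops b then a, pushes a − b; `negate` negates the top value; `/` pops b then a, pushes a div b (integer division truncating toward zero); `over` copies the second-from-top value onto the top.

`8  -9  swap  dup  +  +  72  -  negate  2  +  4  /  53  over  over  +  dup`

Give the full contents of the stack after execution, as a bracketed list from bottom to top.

8      : 8
-9     : 8 -9
swap   : -9 8
dup    : -9 8 8
+      : -9 16
+      : 7
72     : 7 72
-      : -65
negate : 65
2      : 65 2
+      : 67
4      : 67 4
/      : 16
53     : 16 53
over   : 16 53 16
over   : 16 53 16 53
+      : 16 53 69
dup    : 16 53 69 69

[16, 53, 69, 69]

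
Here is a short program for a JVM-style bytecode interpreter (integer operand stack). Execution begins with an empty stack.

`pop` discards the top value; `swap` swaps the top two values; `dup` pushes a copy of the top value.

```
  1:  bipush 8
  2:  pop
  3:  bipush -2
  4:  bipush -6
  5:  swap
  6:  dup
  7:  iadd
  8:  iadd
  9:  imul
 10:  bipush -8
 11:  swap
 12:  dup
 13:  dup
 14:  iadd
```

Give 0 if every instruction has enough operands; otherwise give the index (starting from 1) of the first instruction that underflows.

bipush 8  : [8]
pop       : []
bipush -2 : [-2]
bipush -6 : [-2, -6]
swap      : [-6, -2]
dup       : [-6, -2, -2]
iadd      : [-6, -4]
iadd      : [-10]
imul  — needs 2 operands, stack has 1 → underflow

9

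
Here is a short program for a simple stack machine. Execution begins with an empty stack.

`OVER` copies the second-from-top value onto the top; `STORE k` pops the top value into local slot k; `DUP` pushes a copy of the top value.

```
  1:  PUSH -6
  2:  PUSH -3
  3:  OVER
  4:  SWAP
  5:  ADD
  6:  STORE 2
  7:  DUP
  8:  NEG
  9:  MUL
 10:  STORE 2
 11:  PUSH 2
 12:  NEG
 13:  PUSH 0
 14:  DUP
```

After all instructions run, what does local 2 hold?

PUSH -6 → [-6]
PUSH -3 → [-6, -3]
OVER    → [-6, -3, -6]
SWAP    → [-6, -6, -3]
ADD     → [-6, -9]
STORE 2 → [-6]
DUP     → [-6, -6]
NEG     → [-6, 6]
MUL     → [-36]
STORE 2 → []
PUSH 2  → [2]
NEG     → [-2]
PUSH 0  → [-2, 0]
DUP     → [-2, 0, 0]

-36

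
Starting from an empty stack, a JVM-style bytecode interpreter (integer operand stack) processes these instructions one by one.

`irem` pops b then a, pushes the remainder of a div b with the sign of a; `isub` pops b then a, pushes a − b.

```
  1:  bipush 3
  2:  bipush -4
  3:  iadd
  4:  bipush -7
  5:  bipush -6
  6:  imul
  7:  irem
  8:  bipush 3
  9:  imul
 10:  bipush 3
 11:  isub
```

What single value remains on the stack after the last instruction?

-6

bipush 3  → [3]
bipush -4 → [3, -4]
iadd      → [-1]
bipush -7 → [-1, -7]
bipush -6 → [-1, -7, -6]
imul      → [-1, 42]
irem      → [-1]
bipush 3  → [-1, 3]
imul      → [-3]
bipush 3  → [-3, 3]
isub      → [-6]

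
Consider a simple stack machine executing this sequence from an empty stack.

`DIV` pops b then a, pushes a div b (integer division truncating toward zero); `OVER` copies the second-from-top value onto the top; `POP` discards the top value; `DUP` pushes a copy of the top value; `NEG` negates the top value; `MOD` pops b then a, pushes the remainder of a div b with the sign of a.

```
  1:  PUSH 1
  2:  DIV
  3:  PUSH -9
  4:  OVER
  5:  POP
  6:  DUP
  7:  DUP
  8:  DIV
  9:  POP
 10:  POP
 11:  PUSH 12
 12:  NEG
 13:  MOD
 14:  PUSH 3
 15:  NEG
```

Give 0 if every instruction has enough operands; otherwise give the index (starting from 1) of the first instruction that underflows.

2

PUSH 1 -> [1]
DIV  — needs 2 operands, stack has 1 → underflow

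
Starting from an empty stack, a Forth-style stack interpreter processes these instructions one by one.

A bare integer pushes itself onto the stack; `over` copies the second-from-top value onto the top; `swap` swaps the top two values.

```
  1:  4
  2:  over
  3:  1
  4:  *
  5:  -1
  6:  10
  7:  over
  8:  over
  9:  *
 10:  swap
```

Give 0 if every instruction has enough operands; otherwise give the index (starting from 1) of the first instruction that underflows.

2

4 → 4
over  — needs 2 operands, stack has 1 → underflow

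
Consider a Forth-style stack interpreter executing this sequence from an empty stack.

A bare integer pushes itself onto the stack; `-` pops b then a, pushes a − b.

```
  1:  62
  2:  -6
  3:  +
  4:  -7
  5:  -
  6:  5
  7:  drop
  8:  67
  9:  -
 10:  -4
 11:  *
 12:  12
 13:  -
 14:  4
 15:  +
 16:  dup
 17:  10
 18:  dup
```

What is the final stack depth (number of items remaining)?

62   -> [62]
-6   -> [62, -6]
+    -> [56]
-7   -> [56, -7]
-    -> [63]
5    -> [63, 5]
drop -> [63]
67   -> [63, 67]
-    -> [-4]
-4   -> [-4, -4]
*    -> [16]
12   -> [16, 12]
-    -> [4]
4    -> [4, 4]
+    -> [8]
dup  -> [8, 8]
10   -> [8, 8, 10]
dup  -> [8, 8, 10, 10]

4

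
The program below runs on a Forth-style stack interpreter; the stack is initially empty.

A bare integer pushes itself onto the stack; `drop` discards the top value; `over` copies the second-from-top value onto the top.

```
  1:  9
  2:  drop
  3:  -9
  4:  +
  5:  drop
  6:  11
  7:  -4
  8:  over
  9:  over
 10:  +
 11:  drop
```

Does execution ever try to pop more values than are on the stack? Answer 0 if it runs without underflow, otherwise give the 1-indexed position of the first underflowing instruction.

9    → [9]
drop → []
-9   → [-9]
+  — needs 2 operands, stack has 1 → underflow

4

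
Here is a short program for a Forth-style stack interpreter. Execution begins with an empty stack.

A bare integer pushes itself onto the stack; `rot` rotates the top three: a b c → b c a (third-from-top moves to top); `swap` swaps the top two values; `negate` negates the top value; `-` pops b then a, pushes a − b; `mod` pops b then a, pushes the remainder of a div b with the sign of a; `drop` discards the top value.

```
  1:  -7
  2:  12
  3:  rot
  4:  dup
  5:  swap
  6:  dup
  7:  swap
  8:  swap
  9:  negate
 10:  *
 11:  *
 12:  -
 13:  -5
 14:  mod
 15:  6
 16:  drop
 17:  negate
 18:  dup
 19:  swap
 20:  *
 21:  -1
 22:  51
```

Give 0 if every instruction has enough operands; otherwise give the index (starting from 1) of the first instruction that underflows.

3

-7 → -7
12 → -7 12
rot  — needs 3 operands, stack has 2 → underflow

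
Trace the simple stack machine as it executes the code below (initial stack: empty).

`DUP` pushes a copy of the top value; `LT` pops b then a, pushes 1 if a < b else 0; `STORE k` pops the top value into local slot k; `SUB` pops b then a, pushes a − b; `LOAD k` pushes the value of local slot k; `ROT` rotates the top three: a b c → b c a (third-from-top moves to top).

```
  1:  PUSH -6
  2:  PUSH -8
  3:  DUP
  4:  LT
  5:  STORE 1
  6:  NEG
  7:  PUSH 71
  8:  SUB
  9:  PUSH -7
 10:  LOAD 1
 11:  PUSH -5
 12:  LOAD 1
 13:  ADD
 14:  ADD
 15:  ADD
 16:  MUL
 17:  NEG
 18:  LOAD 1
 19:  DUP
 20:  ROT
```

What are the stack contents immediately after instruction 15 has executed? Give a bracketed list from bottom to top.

[-65, -12]

PUSH -6 → [-6]
PUSH -8 → [-6, -8]
DUP     → [-6, -8, -8]
LT      → [-6, 0]
STORE 1 → [-6]
NEG     → [6]
PUSH 71 → [6, 71]
SUB     → [-65]
PUSH -7 → [-65, -7]
LOAD 1  → [-65, -7, 0]
PUSH -5 → [-65, -7, 0, -5]
LOAD 1  → [-65, -7, 0, -5, 0]
ADD     → [-65, -7, 0, -5]
ADD     → [-65, -7, -5]
ADD     → [-65, -12]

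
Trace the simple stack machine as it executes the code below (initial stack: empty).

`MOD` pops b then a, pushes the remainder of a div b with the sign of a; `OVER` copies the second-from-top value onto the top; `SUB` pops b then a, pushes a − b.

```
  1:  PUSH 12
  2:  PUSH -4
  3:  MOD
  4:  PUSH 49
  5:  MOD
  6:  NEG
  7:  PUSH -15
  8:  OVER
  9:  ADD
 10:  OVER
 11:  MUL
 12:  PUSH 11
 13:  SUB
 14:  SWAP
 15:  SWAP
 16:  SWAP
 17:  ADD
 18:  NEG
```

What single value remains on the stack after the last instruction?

11

PUSH 12  : 12
PUSH -4  : 12 -4
MOD      : 0
PUSH 49  : 0 49
MOD      : 0
NEG      : 0
PUSH -15 : 0 -15
OVER     : 0 -15 0
ADD      : 0 -15
OVER     : 0 -15 0
MUL      : 0 0
PUSH 11  : 0 0 11
SUB      : 0 -11
SWAP     : -11 0
SWAP     : 0 -11
SWAP     : -11 0
ADD      : -11
NEG      : 11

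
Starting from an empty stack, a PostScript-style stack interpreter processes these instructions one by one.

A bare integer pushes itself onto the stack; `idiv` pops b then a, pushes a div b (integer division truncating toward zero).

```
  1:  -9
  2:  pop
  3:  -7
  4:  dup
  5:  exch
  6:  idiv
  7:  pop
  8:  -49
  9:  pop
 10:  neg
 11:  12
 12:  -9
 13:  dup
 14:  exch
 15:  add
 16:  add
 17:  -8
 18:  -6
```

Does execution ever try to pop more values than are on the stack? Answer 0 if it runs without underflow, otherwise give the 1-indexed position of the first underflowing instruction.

10

-9   → -9
pop  → (empty)
-7   → -7
dup  → -7 -7
exch → -7 -7
idiv → 1
pop  → (empty)
-49  → -49
pop  → (empty)
neg  — needs 1 operand, stack has 0 → underflow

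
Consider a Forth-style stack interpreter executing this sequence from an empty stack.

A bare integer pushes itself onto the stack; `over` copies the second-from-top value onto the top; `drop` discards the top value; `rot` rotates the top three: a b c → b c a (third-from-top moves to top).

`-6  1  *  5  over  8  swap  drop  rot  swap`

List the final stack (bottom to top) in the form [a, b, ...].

-6   → [-6]
1    → [-6, 1]
*    → [-6]
5    → [-6, 5]
over → [-6, 5, -6]
8    → [-6, 5, -6, 8]
swap → [-6, 5, 8, -6]
drop → [-6, 5, 8]
rot  → [5, 8, -6]
swap → [5, -6, 8]

[5, -6, 8]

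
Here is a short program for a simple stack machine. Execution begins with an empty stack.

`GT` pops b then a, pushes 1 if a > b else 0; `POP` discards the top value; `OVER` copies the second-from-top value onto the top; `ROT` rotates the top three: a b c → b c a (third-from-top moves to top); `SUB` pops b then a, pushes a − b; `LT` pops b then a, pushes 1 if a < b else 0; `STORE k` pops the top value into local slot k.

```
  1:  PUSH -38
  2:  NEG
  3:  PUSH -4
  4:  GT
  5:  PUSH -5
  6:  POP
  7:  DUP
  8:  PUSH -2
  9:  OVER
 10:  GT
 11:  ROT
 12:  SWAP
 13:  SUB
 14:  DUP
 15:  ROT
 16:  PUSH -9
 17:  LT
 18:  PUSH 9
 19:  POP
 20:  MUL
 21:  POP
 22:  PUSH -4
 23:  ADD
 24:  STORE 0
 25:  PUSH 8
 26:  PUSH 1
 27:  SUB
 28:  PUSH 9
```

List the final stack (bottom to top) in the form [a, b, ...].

[7, 9]

PUSH -38  [-38]
NEG       [38]
PUSH -4   [38, -4]
GT        [1]
PUSH -5   [1, -5]
POP       [1]
DUP       [1, 1]
PUSH -2   [1, 1, -2]
OVER      [1, 1, -2, 1]
GT        [1, 1, 0]
ROT       [1, 0, 1]
SWAP      [1, 1, 0]
SUB       [1, 1]
DUP       [1, 1, 1]
ROT       [1, 1, 1]
PUSH -9   [1, 1, 1, -9]
LT        [1, 1, 0]
PUSH 9    [1, 1, 0, 9]
POP       [1, 1, 0]
MUL       [1, 0]
POP       [1]
PUSH -4   [1, -4]
ADD       [-3]
STORE 0   []
PUSH 8    [8]
PUSH 1    [8, 1]
SUB       [7]
PUSH 9    [7, 9]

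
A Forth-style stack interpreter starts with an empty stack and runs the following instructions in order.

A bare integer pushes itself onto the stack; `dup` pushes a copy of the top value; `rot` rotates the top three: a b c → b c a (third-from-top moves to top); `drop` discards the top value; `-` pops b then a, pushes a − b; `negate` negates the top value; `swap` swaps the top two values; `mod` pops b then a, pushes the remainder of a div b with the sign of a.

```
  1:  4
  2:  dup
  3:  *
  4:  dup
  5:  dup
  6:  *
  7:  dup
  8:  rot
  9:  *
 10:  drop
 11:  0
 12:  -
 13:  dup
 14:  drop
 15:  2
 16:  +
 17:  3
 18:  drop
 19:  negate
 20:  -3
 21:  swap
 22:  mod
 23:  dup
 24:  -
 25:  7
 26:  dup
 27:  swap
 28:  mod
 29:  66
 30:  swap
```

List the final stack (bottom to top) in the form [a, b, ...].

4      : [4]
dup    : [4, 4]
*      : [16]
dup    : [16, 16]
dup    : [16, 16, 16]
*      : [16, 256]
dup    : [16, 256, 256]
rot    : [256, 256, 16]
*      : [256, 4096]
drop   : [256]
0      : [256, 0]
-      : [256]
dup    : [256, 256]
drop   : [256]
2      : [256, 2]
+      : [258]
3      : [258, 3]
drop   : [258]
negate : [-258]
-3     : [-258, -3]
swap   : [-3, -258]
mod    : [-3]
dup    : [-3, -3]
-      : [0]
7      : [0, 7]
dup    : [0, 7, 7]
swap   : [0, 7, 7]
mod    : [0, 0]
66     : [0, 0, 66]
swap   : [0, 66, 0]

[0, 66, 0]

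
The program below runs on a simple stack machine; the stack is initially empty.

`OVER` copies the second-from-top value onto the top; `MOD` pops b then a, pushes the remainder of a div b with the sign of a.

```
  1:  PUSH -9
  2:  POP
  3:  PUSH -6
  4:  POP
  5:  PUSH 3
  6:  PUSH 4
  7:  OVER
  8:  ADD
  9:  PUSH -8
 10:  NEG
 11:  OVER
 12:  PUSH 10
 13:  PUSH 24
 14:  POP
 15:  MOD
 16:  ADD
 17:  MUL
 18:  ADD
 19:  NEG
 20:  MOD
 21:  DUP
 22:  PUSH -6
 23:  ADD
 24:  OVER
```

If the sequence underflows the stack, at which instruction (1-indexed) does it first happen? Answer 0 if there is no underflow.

20

PUSH -9 -> [-9]
POP     -> []
PUSH -6 -> [-6]
POP     -> []
PUSH 3  -> [3]
PUSH 4  -> [3, 4]
OVER    -> [3, 4, 3]
ADD     -> [3, 7]
PUSH -8 -> [3, 7, -8]
NEG     -> [3, 7, 8]
OVER    -> [3, 7, 8, 7]
PUSH 10 -> [3, 7, 8, 7, 10]
PUSH 24 -> [3, 7, 8, 7, 10, 24]
POP     -> [3, 7, 8, 7, 10]
MOD     -> [3, 7, 8, 7]
ADD     -> [3, 7, 15]
MUL     -> [3, 105]
ADD     -> [108]
NEG     -> [-108]
MOD  — needs 2 operands, stack has 1 → underflow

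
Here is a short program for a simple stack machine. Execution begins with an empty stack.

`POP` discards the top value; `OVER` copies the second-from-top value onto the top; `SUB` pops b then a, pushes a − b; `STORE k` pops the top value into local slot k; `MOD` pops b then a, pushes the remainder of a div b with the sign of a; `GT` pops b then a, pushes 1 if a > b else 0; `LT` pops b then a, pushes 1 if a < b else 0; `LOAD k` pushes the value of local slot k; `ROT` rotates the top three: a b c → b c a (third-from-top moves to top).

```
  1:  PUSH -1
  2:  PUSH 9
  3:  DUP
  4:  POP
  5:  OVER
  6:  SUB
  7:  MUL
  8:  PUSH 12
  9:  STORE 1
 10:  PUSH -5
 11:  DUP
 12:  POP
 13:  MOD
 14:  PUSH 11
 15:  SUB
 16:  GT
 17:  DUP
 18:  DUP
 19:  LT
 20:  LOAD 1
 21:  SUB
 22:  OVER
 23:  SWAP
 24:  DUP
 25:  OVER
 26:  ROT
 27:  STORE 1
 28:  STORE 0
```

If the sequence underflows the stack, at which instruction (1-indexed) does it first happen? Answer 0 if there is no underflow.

16

PUSH -1  -1
PUSH 9   -1 9
DUP      -1 9 9
POP      -1 9
OVER     -1 9 -1
SUB      -1 10
MUL      -10
PUSH 12  -10 12
STORE 1  -10
PUSH -5  -10 -5
DUP      -10 -5 -5
POP      -10 -5
MOD      0
PUSH 11  0 11
SUB      -11
GT  — needs 2 operands, stack has 1 → underflow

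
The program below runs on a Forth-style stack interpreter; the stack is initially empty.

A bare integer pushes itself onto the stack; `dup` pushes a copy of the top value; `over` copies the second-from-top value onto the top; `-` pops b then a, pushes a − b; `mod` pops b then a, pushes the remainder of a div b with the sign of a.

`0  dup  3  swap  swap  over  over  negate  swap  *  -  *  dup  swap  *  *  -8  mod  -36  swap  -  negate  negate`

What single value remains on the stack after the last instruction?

-36

0       0
dup     0 0
3       0 0 3
swap    0 3 0
swap    0 0 3
over    0 0 3 0
over    0 0 3 0 3
negate  0 0 3 0 -3
swap    0 0 3 -3 0
*       0 0 3 0
-       0 0 3
*       0 0
dup     0 0 0
swap    0 0 0
*       0 0
*       0
-8      0 -8
mod     0
-36     0 -36
swap    -36 0
-       -36
negate  36
negate  -36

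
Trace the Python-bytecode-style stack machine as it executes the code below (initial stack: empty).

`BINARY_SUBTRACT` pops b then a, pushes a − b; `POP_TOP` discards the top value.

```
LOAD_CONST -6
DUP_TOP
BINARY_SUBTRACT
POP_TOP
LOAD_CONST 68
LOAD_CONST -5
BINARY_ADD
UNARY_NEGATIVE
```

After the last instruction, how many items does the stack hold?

1

LOAD_CONST -6    -6
DUP_TOP          -6 -6
BINARY_SUBTRACT  0
POP_TOP          (empty)
LOAD_CONST 68    68
LOAD_CONST -5    68 -5
BINARY_ADD       63
UNARY_NEGATIVE   -63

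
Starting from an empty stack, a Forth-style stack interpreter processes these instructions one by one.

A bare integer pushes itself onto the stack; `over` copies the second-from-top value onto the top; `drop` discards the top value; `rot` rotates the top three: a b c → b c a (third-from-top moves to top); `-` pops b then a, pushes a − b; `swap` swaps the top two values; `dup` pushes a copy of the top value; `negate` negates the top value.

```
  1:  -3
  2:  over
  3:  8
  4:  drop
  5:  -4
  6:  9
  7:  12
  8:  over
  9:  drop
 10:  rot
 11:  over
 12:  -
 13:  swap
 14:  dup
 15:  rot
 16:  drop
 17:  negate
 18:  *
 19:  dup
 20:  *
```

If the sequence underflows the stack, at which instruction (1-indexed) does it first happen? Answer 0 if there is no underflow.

-3 -> -3
over  — needs 2 operands, stack has 1 → underflow

2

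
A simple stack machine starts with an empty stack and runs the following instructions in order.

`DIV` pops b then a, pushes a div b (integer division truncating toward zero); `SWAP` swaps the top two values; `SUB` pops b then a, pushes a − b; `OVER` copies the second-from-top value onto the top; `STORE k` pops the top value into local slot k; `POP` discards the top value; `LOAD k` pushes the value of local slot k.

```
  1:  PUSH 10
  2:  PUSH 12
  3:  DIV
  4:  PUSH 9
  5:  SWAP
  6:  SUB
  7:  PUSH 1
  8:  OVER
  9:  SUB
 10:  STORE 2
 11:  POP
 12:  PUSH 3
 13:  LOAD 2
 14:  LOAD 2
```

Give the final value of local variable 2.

PUSH 10  [10]
PUSH 12  [10, 12]
DIV      [0]
PUSH 9   [0, 9]
SWAP     [9, 0]
SUB      [9]
PUSH 1   [9, 1]
OVER     [9, 1, 9]
SUB      [9, -8]
STORE 2  [9]
POP      []
PUSH 3   [3]
LOAD 2   [3, -8]
LOAD 2   [3, -8, -8]

-8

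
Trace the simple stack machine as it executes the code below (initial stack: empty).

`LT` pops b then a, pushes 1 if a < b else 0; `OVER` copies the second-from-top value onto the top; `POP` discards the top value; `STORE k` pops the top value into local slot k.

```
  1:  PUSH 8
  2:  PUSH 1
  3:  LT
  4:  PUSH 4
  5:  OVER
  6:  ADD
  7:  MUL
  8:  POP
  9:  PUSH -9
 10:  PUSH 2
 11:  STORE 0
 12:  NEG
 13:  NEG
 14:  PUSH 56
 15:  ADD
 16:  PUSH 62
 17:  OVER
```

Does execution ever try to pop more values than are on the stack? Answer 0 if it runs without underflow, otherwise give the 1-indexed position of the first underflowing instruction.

0

PUSH 8  → [8]
PUSH 1  → [8, 1]
LT      → [0]
PUSH 4  → [0, 4]
OVER    → [0, 4, 0]
ADD     → [0, 4]
MUL     → [0]
POP     → []
PUSH -9 → [-9]
PUSH 2  → [-9, 2]
STORE 0 → [-9]
NEG     → [9]
NEG     → [-9]
PUSH 56 → [-9, 56]
ADD     → [47]
PUSH 62 → [47, 62]
OVER    → [47, 62, 47]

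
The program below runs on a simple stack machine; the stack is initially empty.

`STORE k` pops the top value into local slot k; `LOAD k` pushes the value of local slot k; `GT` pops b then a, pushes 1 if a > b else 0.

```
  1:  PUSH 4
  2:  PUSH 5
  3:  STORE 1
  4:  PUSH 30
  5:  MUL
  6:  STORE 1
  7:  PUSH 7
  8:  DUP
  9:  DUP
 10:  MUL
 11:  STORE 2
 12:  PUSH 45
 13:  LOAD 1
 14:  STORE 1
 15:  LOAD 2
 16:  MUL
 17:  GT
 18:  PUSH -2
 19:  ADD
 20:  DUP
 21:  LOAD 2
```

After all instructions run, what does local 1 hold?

120

PUSH 4  : 4
PUSH 5  : 4 5
STORE 1 : 4
PUSH 30 : 4 30
MUL     : 120
STORE 1 : (empty)
PUSH 7  : 7
DUP     : 7 7
DUP     : 7 7 7
MUL     : 7 49
STORE 2 : 7
PUSH 45 : 7 45
LOAD 1  : 7 45 120
STORE 1 : 7 45
LOAD 2  : 7 45 49
MUL     : 7 2205
GT      : 0
PUSH -2 : 0 -2
ADD     : -2
DUP     : -2 -2
LOAD 2  : -2 -2 49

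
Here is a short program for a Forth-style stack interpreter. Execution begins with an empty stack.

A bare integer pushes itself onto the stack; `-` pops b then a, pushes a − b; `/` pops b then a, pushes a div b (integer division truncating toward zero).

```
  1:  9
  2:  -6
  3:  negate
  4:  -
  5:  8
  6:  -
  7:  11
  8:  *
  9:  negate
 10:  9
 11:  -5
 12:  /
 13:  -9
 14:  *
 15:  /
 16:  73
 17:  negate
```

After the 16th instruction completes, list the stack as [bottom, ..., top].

9       9
-6      9 -6
negate  9 6
-       3
8       3 8
-       -5
11      -5 11
*       -55
negate  55
9       55 9
-5      55 9 -5
/       55 -1
-9      55 -1 -9
*       55 9
/       6
73      6 73

[6, 73]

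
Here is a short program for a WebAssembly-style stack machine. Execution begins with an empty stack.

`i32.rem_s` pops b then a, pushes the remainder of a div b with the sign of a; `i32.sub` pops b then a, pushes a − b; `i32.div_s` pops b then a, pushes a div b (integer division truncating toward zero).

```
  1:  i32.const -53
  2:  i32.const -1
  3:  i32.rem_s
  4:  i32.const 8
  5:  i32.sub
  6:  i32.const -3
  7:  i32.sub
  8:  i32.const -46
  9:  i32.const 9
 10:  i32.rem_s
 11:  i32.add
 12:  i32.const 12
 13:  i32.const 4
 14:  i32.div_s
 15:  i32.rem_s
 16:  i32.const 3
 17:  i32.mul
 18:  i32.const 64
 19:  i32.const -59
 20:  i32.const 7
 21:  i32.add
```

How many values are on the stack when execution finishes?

i32.const -53 → -53
i32.const -1  → -53 -1
i32.rem_s     → 0
i32.const 8   → 0 8
i32.sub       → -8
i32.const -3  → -8 -3
i32.sub       → -5
i32.const -46 → -5 -46
i32.const 9   → -5 -46 9
i32.rem_s     → -5 -1
i32.add       → -6
i32.const 12  → -6 12
i32.const 4   → -6 12 4
i32.div_s     → -6 3
i32.rem_s     → 0
i32.const 3   → 0 3
i32.mul       → 0
i32.const 64  → 0 64
i32.const -59 → 0 64 -59
i32.const 7   → 0 64 -59 7
i32.add       → 0 64 -52

3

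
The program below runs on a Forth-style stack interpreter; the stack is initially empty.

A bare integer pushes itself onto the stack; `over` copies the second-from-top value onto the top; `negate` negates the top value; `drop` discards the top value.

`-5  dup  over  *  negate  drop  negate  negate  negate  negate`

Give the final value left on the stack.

-5     : -5
dup    : -5 -5
over   : -5 -5 -5
*      : -5 25
negate : -5 -25
drop   : -5
negate : 5
negate : -5
negate : 5
negate : -5

-5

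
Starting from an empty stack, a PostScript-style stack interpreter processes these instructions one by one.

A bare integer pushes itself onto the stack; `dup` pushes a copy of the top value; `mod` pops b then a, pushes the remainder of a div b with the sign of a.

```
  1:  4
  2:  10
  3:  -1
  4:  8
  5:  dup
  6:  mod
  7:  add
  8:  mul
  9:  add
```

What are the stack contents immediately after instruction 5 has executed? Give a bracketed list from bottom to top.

[4, 10, -1, 8, 8]

4   : 4
10  : 4 10
-1  : 4 10 -1
8   : 4 10 -1 8
dup : 4 10 -1 8 8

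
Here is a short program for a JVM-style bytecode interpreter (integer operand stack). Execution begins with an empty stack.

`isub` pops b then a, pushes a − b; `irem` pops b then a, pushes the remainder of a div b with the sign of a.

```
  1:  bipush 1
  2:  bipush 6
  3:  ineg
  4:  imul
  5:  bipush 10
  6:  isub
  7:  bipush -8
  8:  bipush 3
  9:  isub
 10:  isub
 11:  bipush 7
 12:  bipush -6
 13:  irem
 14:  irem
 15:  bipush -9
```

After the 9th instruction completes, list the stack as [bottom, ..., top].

[-16, -11]

bipush 1  → [1]
bipush 6  → [1, 6]
ineg      → [1, -6]
imul      → [-6]
bipush 10 → [-6, 10]
isub      → [-16]
bipush -8 → [-16, -8]
bipush 3  → [-16, -8, 3]
isub      → [-16, -11]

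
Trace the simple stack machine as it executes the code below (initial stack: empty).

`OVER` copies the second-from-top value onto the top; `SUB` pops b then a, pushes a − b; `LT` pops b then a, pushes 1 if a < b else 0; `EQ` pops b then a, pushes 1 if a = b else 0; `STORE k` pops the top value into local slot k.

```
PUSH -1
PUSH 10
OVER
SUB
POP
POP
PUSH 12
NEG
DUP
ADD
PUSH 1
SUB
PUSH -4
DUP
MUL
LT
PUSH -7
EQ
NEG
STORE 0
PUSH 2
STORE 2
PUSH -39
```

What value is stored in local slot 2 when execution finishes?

2

PUSH -1  → [-1]
PUSH 10  → [-1, 10]
OVER     → [-1, 10, -1]
SUB      → [-1, 11]
POP      → [-1]
POP      → []
PUSH 12  → [12]
NEG      → [-12]
DUP      → [-12, -12]
ADD      → [-24]
PUSH 1   → [-24, 1]
SUB      → [-25]
PUSH -4  → [-25, -4]
DUP      → [-25, -4, -4]
MUL      → [-25, 16]
LT       → [1]
PUSH -7  → [1, -7]
EQ       → [0]
NEG      → [0]
STORE 0  → []
PUSH 2   → [2]
STORE 2  → []
PUSH -39 → [-39]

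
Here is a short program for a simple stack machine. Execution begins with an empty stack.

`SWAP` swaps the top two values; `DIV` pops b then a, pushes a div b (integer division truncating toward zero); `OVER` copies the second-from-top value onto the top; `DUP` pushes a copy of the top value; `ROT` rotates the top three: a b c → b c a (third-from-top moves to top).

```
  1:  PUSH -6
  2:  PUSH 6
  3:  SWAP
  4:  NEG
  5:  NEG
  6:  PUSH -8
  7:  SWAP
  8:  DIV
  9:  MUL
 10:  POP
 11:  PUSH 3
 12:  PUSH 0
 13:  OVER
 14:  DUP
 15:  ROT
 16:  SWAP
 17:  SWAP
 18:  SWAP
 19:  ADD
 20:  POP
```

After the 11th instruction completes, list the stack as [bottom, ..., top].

PUSH -6  -6
PUSH 6   -6 6
SWAP     6 -6
NEG      6 6
NEG      6 -6
PUSH -8  6 -6 -8
SWAP     6 -8 -6
DIV      6 1
MUL      6
POP      (empty)
PUSH 3   3

[3]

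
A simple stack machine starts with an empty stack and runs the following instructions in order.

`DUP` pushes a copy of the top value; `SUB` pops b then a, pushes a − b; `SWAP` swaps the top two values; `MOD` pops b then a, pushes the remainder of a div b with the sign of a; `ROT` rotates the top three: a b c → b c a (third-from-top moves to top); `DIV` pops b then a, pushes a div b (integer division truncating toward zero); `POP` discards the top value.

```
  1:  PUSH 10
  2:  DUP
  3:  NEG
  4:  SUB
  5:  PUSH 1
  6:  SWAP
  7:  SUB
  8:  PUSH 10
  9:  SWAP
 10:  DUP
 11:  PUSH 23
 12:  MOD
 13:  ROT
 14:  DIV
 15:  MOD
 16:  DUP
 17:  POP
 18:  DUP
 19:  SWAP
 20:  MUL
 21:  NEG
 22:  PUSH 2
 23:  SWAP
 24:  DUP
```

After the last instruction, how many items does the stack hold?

PUSH 10 → [10]
DUP     → [10, 10]
NEG     → [10, -10]
SUB     → [20]
PUSH 1  → [20, 1]
SWAP    → [1, 20]
SUB     → [-19]
PUSH 10 → [-19, 10]
SWAP    → [10, -19]
DUP     → [10, -19, -19]
PUSH 23 → [10, -19, -19, 23]
MOD     → [10, -19, -19]
ROT     → [-19, -19, 10]
DIV     → [-19, -1]
MOD     → [0]
DUP     → [0, 0]
POP     → [0]
DUP     → [0, 0]
SWAP    → [0, 0]
MUL     → [0]
NEG     → [0]
PUSH 2  → [0, 2]
SWAP    → [2, 0]
DUP     → [2, 0, 0]

3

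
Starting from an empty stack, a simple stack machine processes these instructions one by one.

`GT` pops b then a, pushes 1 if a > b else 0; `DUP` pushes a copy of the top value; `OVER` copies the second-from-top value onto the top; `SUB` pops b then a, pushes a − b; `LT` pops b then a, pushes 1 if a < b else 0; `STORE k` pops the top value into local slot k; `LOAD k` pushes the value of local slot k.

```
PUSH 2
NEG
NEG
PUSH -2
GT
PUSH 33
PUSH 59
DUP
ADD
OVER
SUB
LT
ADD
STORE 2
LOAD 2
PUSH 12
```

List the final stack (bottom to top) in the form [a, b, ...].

[2, 12]

PUSH 2   2
NEG      -2
NEG      2
PUSH -2  2 -2
GT       1
PUSH 33  1 33
PUSH 59  1 33 59
DUP      1 33 59 59
ADD      1 33 118
OVER     1 33 118 33
SUB      1 33 85
LT       1 1
ADD      2
STORE 2  (empty)
LOAD 2   2
PUSH 12  2 12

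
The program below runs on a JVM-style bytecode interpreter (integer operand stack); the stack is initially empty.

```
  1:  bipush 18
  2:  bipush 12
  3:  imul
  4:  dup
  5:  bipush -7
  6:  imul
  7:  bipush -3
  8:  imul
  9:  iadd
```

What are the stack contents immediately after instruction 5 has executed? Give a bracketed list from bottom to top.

bipush 18  18
bipush 12  18 12
imul       216
dup        216 216
bipush -7  216 216 -7

[216, 216, -7]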